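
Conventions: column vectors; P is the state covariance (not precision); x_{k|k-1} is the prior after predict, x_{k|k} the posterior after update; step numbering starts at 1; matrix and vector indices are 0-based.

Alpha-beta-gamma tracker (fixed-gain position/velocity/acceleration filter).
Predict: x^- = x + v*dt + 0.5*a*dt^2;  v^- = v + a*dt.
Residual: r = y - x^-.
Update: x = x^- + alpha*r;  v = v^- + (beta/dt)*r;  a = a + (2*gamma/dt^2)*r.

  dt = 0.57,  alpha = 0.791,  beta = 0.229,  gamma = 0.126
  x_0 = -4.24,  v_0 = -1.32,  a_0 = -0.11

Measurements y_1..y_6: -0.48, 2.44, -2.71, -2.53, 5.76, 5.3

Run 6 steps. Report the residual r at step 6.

step 1: x_pred=-5.0103  r=4.5303  x^+=-1.4268  v^+=0.4374  a^+=3.4038
step 2: x_pred=-0.6246  r=3.0646  x^+=1.7995  v^+=3.6087  a^+=5.7807
step 3: x_pred=4.7956  r=-7.5056  x^+=-1.1413  v^+=3.8884  a^+=-0.0407
step 4: x_pred=1.0684  r=-3.5984  x^+=-1.7779  v^+=2.4195  a^+=-2.8317
step 5: x_pred=-0.8589  r=6.6189  x^+=4.3767  v^+=3.4645  a^+=2.3020
step 6: x_pred=6.7254  r=-1.4254  x^+=5.5979  v^+=4.2040  a^+=1.1964

resid = -1.4254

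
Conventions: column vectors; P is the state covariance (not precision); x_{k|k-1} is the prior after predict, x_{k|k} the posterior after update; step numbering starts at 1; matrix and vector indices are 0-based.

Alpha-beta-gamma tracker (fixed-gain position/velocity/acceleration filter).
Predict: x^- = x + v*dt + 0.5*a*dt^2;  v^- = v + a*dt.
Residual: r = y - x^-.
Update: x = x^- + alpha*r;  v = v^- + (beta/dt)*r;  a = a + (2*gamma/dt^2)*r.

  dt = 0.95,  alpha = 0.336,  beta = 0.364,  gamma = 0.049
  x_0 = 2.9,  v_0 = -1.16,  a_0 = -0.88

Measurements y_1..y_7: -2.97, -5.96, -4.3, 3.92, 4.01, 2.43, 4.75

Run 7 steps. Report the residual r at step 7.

step 1: x_pred=1.4009  r=-4.3709  x^+=-0.0677  v^+=-3.6707  a^+=-1.3546
step 2: x_pred=-4.1662  r=-1.7938  x^+=-4.7689  v^+=-5.6449  a^+=-1.5494
step 3: x_pred=-10.8308  r=6.5308  x^+=-8.6364  v^+=-4.6146  a^+=-0.8402
step 4: x_pred=-13.3994  r=17.3194  x^+=-7.5801  v^+=1.2233  a^+=1.0404
step 5: x_pred=-5.9485  r=9.9585  x^+=-2.6024  v^+=6.0274  a^+=2.1218
step 6: x_pred=4.0810  r=-1.6510  x^+=3.5263  v^+=7.4105  a^+=1.9425
step 7: x_pred=11.4428  r=-6.6928  x^+=9.1940  v^+=6.6915  a^+=1.2158

resid = -6.6928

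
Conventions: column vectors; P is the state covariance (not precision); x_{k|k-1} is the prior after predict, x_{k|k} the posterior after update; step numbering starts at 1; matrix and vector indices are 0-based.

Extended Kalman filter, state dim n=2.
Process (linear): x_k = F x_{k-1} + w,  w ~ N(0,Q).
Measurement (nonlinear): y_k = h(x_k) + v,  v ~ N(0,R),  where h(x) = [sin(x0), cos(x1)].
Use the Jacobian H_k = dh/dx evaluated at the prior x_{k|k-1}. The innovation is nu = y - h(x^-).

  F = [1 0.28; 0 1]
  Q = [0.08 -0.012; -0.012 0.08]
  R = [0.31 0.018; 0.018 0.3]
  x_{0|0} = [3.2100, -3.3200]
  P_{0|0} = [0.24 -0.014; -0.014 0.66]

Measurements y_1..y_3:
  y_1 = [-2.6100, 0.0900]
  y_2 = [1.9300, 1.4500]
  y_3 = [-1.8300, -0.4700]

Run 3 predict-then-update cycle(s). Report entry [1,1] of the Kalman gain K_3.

K[1,1] = -0.5675

step 1: x^-=[2.2804, -3.3200]  P^-=[0.3639 0.1588; 0.1588 0.7400]  H_jac=[-0.6515 0.0000; 0.0000 -0.1775]  S=[0.4645 0.0364; 0.0364 0.3233]  K=[-0.5081 -0.0300; -0.1927 -0.3845]  nu=[-3.3686, 1.0741]  x^+=[3.9598, -3.0841]  P^+=[0.2426 0.1023; 0.1023 0.6696]
step 2: x^-=[3.0962, -3.0841]  P^-=[0.4324 0.2778; 0.2778 0.7496]  H_jac=[-0.9990 0.0000; 0.0000 0.0575]  S=[0.7415 0.0020; 0.0020 0.3025]  K=[-0.5827 0.0567; -0.3746 0.1450]  nu=[1.8847, 2.4483]  x^+=[2.1370, -3.4350]  P^+=[0.1798 0.1136; 0.1136 0.6394]
step 3: x^-=[1.1752, -3.4350]  P^-=[0.3736 0.2807; 0.2807 0.7194]  H_jac=[0.3853 0.0000; 0.0000 -0.2892]  S=[0.3655 -0.0133; -0.0133 0.3602]  K=[0.3862 -0.2111; 0.2753 -0.5675]  nu=[-2.7528, 0.4873]  x^+=[0.0093, -4.4694]  P^+=[0.3008 0.1950; 0.1950 0.5715]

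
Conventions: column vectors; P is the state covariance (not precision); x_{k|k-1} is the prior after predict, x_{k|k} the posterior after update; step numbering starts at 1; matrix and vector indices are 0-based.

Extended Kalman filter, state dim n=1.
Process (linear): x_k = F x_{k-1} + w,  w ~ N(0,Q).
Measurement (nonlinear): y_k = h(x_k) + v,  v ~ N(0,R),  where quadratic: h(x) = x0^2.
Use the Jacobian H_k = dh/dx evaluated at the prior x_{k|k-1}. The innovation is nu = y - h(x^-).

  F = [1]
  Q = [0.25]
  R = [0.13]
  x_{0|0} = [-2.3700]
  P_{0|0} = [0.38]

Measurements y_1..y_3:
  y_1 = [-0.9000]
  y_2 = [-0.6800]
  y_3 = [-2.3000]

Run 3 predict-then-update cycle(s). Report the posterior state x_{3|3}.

x_post = [1.4098]

step 1: x^-=[-2.3700]  P^-=[0.6300]  H_jac=[-4.7400]  S=[14.2846]  K=[-0.2091]  nu=[-6.5169]  x^+=[-1.0076]  P^+=[0.0057]
step 2: x^-=[-1.0076]  P^-=[0.2557]  H_jac=[-2.0153]  S=[1.1686]  K=[-0.4410]  nu=[-1.6953]  x^+=[-0.2600]  P^+=[0.0284]
step 3: x^-=[-0.2600]  P^-=[0.2784]  H_jac=[-0.5200]  S=[0.2053]  K=[-0.7053]  nu=[-2.3676]  x^+=[1.4098]  P^+=[0.1763]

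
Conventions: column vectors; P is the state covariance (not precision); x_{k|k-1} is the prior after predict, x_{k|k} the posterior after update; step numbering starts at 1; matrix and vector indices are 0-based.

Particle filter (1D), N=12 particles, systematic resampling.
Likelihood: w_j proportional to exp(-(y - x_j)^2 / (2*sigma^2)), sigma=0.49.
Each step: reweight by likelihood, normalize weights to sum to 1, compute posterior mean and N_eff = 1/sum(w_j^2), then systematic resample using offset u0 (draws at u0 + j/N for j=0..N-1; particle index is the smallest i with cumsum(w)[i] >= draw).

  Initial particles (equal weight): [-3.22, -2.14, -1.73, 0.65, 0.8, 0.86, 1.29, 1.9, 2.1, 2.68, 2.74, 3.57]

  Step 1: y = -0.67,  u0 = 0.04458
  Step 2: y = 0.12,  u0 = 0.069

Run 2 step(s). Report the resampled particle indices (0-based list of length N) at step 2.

step 1: w=[0.0000, 0.0726, 0.6293, 0.1735, 0.0726, 0.0499, 0.0022, 0.0000, 0.0000, 0.0000, 0.0000, 0.0000]  mean=-1.0275  Neff=2.2771  idx=[1, 2, 2, 2, 2, 2, 2, 2, 3, 3, 4, 5]
step 2: w=[0.0000, 0.0004, 0.0004, 0.0004, 0.0004, 0.0004, 0.0004, 0.0004, 0.3059, 0.3059, 0.2096, 0.1755]  mean=0.7109  Neff=3.8186  idx=[8, 8, 8, 9, 9, 9, 9, 10, 10, 10, 11, 11]

resampled_idx = [8, 8, 8, 9, 9, 9, 9, 10, 10, 10, 11, 11]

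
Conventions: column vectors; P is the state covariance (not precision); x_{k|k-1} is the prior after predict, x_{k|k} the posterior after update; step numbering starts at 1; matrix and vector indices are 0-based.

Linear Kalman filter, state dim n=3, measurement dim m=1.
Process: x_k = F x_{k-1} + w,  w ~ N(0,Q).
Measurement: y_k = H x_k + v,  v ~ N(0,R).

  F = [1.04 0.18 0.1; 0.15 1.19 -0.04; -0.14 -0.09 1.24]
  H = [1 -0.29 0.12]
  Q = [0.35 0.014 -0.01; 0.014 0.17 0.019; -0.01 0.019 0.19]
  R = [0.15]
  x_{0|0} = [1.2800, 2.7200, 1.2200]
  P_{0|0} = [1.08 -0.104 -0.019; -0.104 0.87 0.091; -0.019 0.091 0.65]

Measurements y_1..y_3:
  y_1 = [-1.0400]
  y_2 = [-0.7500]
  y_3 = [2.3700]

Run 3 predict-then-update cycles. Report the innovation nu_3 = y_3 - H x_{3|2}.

innov = [2.4421]

step 1: x^-=[1.9428, 3.3800, 1.0888]  P^-=[1.5132 0.2454 -0.0931; 0.2454 1.3818 0.0206; -0.0931 0.0206 1.2013]  S=[1.6306]  K=[0.8775; -0.0937; 0.0276]  nu=[-2.1333]  x^+=[0.0708, 3.5800, 1.0299]  P^+=[0.2576 0.3795 -0.1327; 0.3795 1.3675 0.0248; -0.1327 0.0248 1.2001]
step 2: x^-=[0.8211, 4.2296, 0.9449]  P^-=[0.8003 0.8285 -0.1298; 0.8285 2.2489 -0.2494; -0.1298 -0.2494 2.1014]  S=[0.6754]  K=[0.8062; 0.2168; 0.2882]  nu=[-0.4579]  x^+=[0.4519, 4.1303, 0.8129]  P^+=[0.3614 0.7105 -0.2868; 0.7105 2.2171 -0.2916; -0.2868 -0.2916 2.0453]
step 3: x^-=[1.2948, 4.9504, 0.5730]  P^-=[1.0290 1.4106 -0.3576; 1.4106 3.6059 -0.9418; -0.3576 -0.9418 3.5425]  S=[0.6949]  K=[0.8304; 0.3625; 0.4902]  nu=[2.4421]  x^+=[3.3227, 5.8356, 1.7701]  P^+=[0.5498 1.2015 -0.6405; 1.2015 3.5146 -1.0653; -0.6405 -1.0653 3.3756]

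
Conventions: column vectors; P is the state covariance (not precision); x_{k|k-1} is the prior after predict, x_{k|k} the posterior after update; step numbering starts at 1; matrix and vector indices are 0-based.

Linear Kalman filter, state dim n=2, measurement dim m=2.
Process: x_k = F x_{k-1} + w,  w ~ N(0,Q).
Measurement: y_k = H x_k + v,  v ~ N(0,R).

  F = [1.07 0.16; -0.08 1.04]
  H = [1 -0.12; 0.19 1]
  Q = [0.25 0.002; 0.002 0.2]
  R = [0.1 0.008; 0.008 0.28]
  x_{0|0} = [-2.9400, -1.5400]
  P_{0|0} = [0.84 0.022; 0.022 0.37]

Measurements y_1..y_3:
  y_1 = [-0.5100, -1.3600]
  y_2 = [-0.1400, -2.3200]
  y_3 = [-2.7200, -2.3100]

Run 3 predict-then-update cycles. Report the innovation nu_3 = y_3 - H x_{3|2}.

step 1: x^-=[-3.3922, -1.3664]  P^-=[1.2287 0.0159; 0.0159 0.6019]  S=[1.3336 0.1847; 0.1847 0.9323]  K=[0.9078 0.0875; -0.1359 0.6758]  nu=[2.7182, 0.6509]  x^+=[-0.8676, -1.2959]  P^+=[0.0932 0.0141; 0.0141 0.1855]
step 2: x^-=[-1.1356, -1.2783]  P^-=[0.3662 0.0404; 0.0404 0.3988]  S=[0.4623 0.0692; 0.0692 0.7074]  K=[0.7697 0.0802; -0.1037 0.5848]  nu=[0.8422, -0.8259]  x^+=[-0.5535, -1.8486]  P^+=[0.0792 0.0135; 0.0135 0.1603]
step 3: x^-=[-0.8881, -1.8783]  P^-=[0.3495 0.0368; 0.0368 0.3717]  S=[0.4460 0.0658; 0.0658 0.6783]  K=[0.7621 0.0783; -0.1013 0.5681]  nu=[-2.0573, -0.2630]  x^+=[-2.4766, -1.8194]  P^+=[0.0784 0.0131; 0.0131 0.1558]

innov = [-2.0573, -0.2630]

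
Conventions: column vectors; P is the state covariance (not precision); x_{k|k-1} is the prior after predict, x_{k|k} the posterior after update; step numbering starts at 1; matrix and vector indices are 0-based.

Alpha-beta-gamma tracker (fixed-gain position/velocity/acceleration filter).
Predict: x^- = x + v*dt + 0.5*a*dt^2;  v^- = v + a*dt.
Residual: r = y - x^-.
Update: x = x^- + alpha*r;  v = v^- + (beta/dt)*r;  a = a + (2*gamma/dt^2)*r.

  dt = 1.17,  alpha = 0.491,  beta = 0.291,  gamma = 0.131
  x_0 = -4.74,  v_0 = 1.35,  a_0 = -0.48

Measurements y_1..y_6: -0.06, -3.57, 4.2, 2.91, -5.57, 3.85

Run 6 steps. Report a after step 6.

a_post = -0.7755

step 1: x_pred=-3.4890  r=3.4290  x^+=-1.8054  v^+=1.6413  a^+=0.1763
step 2: x_pred=0.2356  r=-3.8056  x^+=-1.6330  v^+=0.9010  a^+=-0.5521
step 3: x_pred=-0.9566  r=5.1566  x^+=1.5753  v^+=1.5377  a^+=0.4349
step 4: x_pred=3.6720  r=-0.7620  x^+=3.2978  v^+=1.8569  a^+=0.2890
step 5: x_pred=5.6683  r=-11.2383  x^+=0.1503  v^+=-0.6000  a^+=-1.8619
step 6: x_pred=-1.8261  r=5.6761  x^+=0.9609  v^+=-1.3667  a^+=-0.7755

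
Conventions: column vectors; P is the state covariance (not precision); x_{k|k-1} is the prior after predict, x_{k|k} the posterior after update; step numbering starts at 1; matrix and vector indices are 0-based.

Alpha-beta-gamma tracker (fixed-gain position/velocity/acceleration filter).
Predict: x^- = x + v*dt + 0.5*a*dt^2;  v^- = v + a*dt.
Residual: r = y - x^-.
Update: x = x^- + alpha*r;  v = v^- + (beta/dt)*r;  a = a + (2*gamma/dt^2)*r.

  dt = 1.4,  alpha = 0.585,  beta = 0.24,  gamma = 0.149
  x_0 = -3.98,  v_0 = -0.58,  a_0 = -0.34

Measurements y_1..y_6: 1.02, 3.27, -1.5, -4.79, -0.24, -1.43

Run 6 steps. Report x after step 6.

step 1: x_pred=-5.1252  r=6.1452  x^+=-1.5303  v^+=-0.0025  a^+=0.5943
step 2: x_pred=-0.9514  r=4.2214  x^+=1.5181  v^+=1.5532  a^+=1.2361
step 3: x_pred=4.9040  r=-6.4040  x^+=1.1577  v^+=2.1859  a^+=0.2625
step 4: x_pred=4.4752  r=-9.2652  x^+=-0.9449  v^+=0.9651  a^+=-1.1462
step 5: x_pred=-0.7171  r=0.4771  x^+=-0.4380  v^+=-0.5578  a^+=-1.0737
step 6: x_pred=-2.2712  r=0.8412  x^+=-1.7791  v^+=-1.9168  a^+=-0.9458

x_post = -1.7791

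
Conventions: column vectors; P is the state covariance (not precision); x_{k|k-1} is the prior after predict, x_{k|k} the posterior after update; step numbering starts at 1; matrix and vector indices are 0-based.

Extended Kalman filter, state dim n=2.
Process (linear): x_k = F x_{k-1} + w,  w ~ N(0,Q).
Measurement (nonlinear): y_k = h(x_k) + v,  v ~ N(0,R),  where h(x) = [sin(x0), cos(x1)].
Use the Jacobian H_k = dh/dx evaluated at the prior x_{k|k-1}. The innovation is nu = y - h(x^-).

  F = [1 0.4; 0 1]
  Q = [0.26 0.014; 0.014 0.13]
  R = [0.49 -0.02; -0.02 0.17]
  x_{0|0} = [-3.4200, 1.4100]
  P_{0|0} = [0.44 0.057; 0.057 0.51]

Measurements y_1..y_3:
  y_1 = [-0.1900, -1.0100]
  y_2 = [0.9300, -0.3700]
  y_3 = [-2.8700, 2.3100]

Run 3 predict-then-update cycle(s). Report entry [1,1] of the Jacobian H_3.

H_jac[1,1] = -0.8912

step 1: x^-=[-2.8560, 1.4100]  P^-=[0.8272 0.2750; 0.2750 0.6400]  H_jac=[-0.9595 0.0000; 0.0000 -0.9871]  S=[1.2515 0.2405; 0.2405 0.7936]  K=[-0.6036 -0.1592; -0.0615 -0.7774]  nu=[0.0917, -1.1701]  x^+=[-2.7251, 2.3140]  P^+=[0.3049 0.0152; 0.0152 0.1326]
step 2: x^-=[-1.7995, 2.3140]  P^-=[0.5983 0.0822; 0.0822 0.2626]  H_jac=[-0.2267 0.0000; 0.0000 -0.7363]  S=[0.5208 -0.0063; -0.0063 0.3124]  K=[-0.2629 -0.1991; -0.0433 -0.6199]  nu=[1.9040, 0.3067]  x^+=[-2.3611, 2.0415]  P^+=[0.5506 0.0388; 0.0388 0.1420]
step 3: x^-=[-1.5445, 2.0415]  P^-=[0.8644 0.1096; 0.1096 0.2720]  H_jac=[0.0263 0.0000; 0.0000 -0.8912]  S=[0.4906 -0.0226; -0.0226 0.3860]  K=[0.0348 -0.2510; -0.0231 -0.6292]  nu=[-1.8703, 2.7635]  x^+=[-2.3034, 0.3457]  P^+=[0.8390 0.0487; 0.0487 0.1195]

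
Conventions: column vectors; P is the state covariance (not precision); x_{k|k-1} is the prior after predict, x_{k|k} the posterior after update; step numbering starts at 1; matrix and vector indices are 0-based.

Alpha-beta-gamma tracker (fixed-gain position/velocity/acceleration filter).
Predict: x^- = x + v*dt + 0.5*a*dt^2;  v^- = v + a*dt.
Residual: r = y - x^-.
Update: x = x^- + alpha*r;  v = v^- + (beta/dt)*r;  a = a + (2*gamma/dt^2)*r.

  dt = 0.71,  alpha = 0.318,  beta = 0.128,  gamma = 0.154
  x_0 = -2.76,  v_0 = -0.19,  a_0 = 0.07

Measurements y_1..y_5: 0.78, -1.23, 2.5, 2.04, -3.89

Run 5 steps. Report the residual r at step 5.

resid = -11.9463

step 1: x_pred=-2.8773  r=3.6573  x^+=-1.7142  v^+=0.5190  a^+=2.3045
step 2: x_pred=-0.7649  r=-0.4651  x^+=-0.9128  v^+=2.0714  a^+=2.0204
step 3: x_pred=1.0671  r=1.4329  x^+=1.5228  v^+=3.7642  a^+=2.8958
step 4: x_pred=4.9253  r=-2.8853  x^+=4.0077  v^+=5.3001  a^+=1.1330
step 5: x_pred=8.0563  r=-11.9463  x^+=4.2574  v^+=3.9507  a^+=-6.1661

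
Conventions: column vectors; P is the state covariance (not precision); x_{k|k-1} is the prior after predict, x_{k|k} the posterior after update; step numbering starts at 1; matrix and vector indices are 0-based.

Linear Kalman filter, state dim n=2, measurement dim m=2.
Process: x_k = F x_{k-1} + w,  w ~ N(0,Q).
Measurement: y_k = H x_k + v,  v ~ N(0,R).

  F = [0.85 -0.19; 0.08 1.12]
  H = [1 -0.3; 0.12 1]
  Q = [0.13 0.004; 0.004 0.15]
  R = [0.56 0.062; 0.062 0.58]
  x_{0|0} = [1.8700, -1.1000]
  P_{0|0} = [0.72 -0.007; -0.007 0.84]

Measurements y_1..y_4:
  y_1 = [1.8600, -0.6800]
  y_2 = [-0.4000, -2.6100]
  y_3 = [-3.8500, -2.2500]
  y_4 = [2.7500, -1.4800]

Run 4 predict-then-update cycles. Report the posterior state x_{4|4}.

step 1: x^-=[1.7985, -1.0824]  P^-=[0.6828 -0.1323; -0.1323 1.2070]  S=[1.4308 -0.3458; -0.3458 1.7651]  K=[0.5228 0.0738; -0.1916 0.6373]  nu=[-0.2632, 0.1866]  x^+=[1.6747, -0.9131]  P^+=[0.3088 0.0382; 0.0382 0.3532]
step 2: x^-=[1.5970, -0.8887]  P^-=[0.3535 -0.0144; -0.0144 0.6018]  S=[0.9763 -0.0900; -0.0900 1.1835]  K=[0.3713 0.0519; -0.1540 0.4954]  nu=[-2.2635, -1.9130]  x^+=[0.6572, -1.4877]  P^+=[0.2192 0.0268; 0.0268 0.2745]
step 3: x^-=[0.8412, -1.6136]  P^-=[0.2896 -0.0144; -0.0144 0.5006]  S=[0.9033 -0.0673; -0.0673 1.0813]  K=[0.3283 0.0393; -0.1485 0.4521]  nu=[-5.1753, -0.7373]  x^+=[-0.8869, -1.1785]  P^+=[0.1923 0.0201; 0.0201 0.2506]
step 4: x^-=[-0.5299, -1.3908]  P^-=[0.2715 -0.0175; -0.0175 0.4692]  S=[0.8842 -0.0630; -0.0630 1.0489]  K=[0.3154 0.0334; -0.1478 0.4364]  nu=[2.8627, -0.0256]  x^+=[0.3720, -1.8252]  P^+=[0.1837 0.0169; 0.0169 0.2419]

x_post = [0.3720, -1.8252]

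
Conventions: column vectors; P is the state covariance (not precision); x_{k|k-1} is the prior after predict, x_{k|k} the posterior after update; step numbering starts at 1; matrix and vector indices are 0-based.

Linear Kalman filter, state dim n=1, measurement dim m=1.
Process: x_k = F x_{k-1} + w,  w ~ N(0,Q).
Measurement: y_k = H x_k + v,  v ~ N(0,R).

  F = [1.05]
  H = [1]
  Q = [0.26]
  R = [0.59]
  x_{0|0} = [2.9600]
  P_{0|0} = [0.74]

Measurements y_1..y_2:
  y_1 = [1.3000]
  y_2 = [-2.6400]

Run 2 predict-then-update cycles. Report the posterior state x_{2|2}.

x_post = [-0.4672]

step 1: x^-=[3.1080]  P^-=[1.0758]  S=[1.6658]  K=[0.6458]  nu=[-1.8080]  x^+=[1.9403]  P^+=[0.3810]
step 2: x^-=[2.0374]  P^-=[0.6801]  S=[1.2701]  K=[0.5355]  nu=[-4.6774]  x^+=[-0.4672]  P^+=[0.3159]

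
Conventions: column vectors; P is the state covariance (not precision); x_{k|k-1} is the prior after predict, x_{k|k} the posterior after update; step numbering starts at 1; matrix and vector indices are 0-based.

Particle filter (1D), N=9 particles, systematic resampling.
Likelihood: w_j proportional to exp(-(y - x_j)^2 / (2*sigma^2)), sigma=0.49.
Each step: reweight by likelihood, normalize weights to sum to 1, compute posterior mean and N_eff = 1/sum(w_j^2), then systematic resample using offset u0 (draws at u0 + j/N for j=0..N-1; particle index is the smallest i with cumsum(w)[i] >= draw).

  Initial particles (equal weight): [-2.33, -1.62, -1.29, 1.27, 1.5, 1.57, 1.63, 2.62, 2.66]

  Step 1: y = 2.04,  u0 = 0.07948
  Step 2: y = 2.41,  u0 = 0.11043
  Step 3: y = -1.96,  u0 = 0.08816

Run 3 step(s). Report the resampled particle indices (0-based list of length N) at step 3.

step 1: w=[0.0000, 0.0000, 0.0000, 0.0933, 0.1748, 0.2025, 0.2261, 0.1592, 0.1441]  mean=1.8676  Neff=5.6342  idx=[3, 4, 5, 5, 6, 6, 7, 8, 8]
step 2: w=[0.0170, 0.0453, 0.0584, 0.0584, 0.0716, 0.0716, 0.2317, 0.2230, 0.2230]  mean=2.2998  Neff=5.7944  idx=[2, 4, 6, 6, 7, 7, 8, 8, 8]
step 3: w=[0.7088, 0.2912, 0.0000, 0.0000, 0.0000, 0.0000, 0.0000, 0.0000, 0.0000]  mean=1.5875  Neff=1.7030  idx=[0, 0, 0, 0, 0, 0, 1, 1, 1]

resampled_idx = [0, 0, 0, 0, 0, 0, 1, 1, 1]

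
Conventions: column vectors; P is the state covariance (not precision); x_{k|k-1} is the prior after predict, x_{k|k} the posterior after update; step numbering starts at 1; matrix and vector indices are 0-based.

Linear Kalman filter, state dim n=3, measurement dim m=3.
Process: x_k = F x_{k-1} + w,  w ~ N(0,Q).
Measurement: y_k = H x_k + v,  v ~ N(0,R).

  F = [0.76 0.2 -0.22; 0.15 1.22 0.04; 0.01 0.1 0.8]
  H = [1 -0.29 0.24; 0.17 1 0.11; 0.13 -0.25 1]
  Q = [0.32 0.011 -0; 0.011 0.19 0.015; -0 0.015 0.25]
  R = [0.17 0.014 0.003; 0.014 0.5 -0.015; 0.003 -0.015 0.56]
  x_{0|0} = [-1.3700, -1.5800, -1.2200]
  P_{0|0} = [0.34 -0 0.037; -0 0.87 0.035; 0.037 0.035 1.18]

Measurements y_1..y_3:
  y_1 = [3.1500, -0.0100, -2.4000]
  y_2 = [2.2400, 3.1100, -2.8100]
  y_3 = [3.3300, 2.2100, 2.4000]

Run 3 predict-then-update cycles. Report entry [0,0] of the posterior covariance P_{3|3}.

P_post[0,0] = 0.1508

step 1: x^-=[-1.0888, -2.1819, -1.1477]  P^-=[0.5928 0.2424 -0.1605; 0.2424 1.4983 0.1982; -0.1605 0.1982 1.0201]  S=[0.7024 -0.0453 0.1290; -0.0453 2.1478 -0.0799; 0.1290 -0.0799 1.5272]  K=[0.7265 0.1614 -0.1472; -0.1511 0.7221 -0.0443; -0.0685 0.1540 0.6357]  nu=[3.8815, 2.4832, -1.6562]  x^+=[2.3759, -0.9017, -2.0839]  P^+=[0.1674 0.0741 -0.0859; 0.0741 0.3426 0.0399; -0.0859 0.0399 0.3746]
step 2: x^-=[2.0838, -0.8270, -1.7335]  P^-=[0.4963 0.1711 -0.0986; 0.1711 0.7343 0.0998; -0.0986 0.0998 0.4984]  S=[0.5963 0.0672 0.0545; 0.0672 1.3311 -0.0389; 0.0545 -0.0389 1.0260]  K=[0.7028 0.1452 -0.1067; -0.0929 0.5855 -0.0328; -0.0687 0.1204 0.4571]  nu=[0.3324, 3.7734, -1.5541]  x^+=[3.0312, 1.4023, -2.0124]  P^+=[0.1553 0.0647 -0.0639; 0.0647 0.2772 0.0335; -0.0639 0.0335 0.2707]
step 3: x^-=[3.0270, 2.0850, -1.4394]  P^-=[0.4719 0.1473 -0.0699; 0.1473 0.6328 0.0846; -0.0699 0.0846 0.4305]  S=[0.5892 0.0692 0.0694; 0.0692 1.2177 -0.0331; 0.0694 -0.0331 0.9679]  K=[0.6946 0.1386 -0.0920; -0.0881 0.5520 -0.0310; -0.0478 0.1128 0.4208]  nu=[1.2532, -0.2313, 3.9672]  x^+=[3.5004, 1.7238, 0.1439]  P^+=[0.1508 0.0609 -0.0559; 0.0609 0.2614 0.0315; -0.0559 0.0315 0.2489]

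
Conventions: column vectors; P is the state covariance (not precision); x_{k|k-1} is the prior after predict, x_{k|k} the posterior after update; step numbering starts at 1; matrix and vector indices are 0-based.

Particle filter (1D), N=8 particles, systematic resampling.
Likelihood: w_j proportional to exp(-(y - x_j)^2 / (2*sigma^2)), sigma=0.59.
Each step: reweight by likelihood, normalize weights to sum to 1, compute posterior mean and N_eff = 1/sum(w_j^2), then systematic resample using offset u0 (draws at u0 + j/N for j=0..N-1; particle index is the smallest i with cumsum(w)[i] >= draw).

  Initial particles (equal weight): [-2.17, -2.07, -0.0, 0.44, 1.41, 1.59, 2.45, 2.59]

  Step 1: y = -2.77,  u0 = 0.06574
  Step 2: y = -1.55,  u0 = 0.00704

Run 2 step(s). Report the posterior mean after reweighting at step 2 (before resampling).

post_mean = -2.1159

step 1: w=[0.5465, 0.4534, 0.0000, 0.0000, 0.0000, 0.0000, 0.0000, 0.0000]  mean=-2.1246  Neff=1.9829  idx=[0, 0, 0, 0, 1, 1, 1, 1]
step 2: w=[0.1148, 0.1148, 0.1148, 0.1148, 0.1352, 0.1352, 0.1352, 0.1352]  mean=-2.1159  Neff=7.9470  idx=[0, 1, 2, 3, 4, 5, 6, 7]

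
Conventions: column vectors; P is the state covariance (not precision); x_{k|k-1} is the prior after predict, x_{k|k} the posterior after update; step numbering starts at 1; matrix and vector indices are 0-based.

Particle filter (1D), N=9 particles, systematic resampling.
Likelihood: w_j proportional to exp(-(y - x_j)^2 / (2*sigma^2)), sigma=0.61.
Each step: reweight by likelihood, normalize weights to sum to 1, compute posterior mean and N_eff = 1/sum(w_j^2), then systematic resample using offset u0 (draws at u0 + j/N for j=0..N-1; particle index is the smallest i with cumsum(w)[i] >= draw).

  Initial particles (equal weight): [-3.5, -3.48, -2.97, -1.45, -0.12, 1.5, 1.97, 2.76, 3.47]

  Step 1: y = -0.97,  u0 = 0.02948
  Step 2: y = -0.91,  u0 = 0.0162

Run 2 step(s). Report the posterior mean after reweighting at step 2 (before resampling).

post_mean = -1.1277

step 1: w=[0.0002, 0.0002, 0.0041, 0.6564, 0.3388, 0.0002, 0.0000, 0.0000, 0.0000]  mean=-1.0056  Neff=1.8325  idx=[3, 3, 3, 3, 3, 3, 4, 4, 4]
step 2: w=[0.1263, 0.1263, 0.1263, 0.1263, 0.1263, 0.1263, 0.0808, 0.0808, 0.0808]  mean=-1.1277  Neff=8.6767  idx=[0, 1, 1, 2, 3, 4, 5, 6, 7]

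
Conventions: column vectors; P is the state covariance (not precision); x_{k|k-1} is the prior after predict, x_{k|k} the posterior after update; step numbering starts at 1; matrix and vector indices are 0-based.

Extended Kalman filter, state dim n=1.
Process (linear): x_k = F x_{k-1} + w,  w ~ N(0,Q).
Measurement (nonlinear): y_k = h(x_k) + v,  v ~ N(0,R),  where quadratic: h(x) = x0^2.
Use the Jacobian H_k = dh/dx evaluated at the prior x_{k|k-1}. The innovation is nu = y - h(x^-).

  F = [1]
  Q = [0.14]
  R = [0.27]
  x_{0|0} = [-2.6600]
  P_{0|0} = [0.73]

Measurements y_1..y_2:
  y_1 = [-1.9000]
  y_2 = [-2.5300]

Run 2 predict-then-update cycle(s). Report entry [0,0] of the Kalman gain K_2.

step 1: x^-=[-2.6600]  P^-=[0.8700]  H_jac=[-5.3200]  S=[24.8931]  K=[-0.1859]  nu=[-8.9756]  x^+=[-0.9912]  P^+=[0.0094]
step 2: x^-=[-0.9912]  P^-=[0.1494]  H_jac=[-1.9823]  S=[0.8572]  K=[-0.3456]  nu=[-3.5124]  x^+=[0.2226]  P^+=[0.0471]

K[0,0] = -0.3456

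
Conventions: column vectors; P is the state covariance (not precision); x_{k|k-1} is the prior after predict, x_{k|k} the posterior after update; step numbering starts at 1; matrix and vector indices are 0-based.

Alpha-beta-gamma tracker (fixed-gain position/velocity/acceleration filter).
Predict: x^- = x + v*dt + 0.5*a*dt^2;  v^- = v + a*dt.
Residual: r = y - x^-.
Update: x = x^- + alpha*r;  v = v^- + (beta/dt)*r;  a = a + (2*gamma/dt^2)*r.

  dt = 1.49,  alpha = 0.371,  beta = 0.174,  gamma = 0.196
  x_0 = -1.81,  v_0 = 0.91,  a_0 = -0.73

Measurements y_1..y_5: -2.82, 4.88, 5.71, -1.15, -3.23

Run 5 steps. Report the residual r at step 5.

step 1: x_pred=-1.2644  r=-1.5556  x^+=-1.8416  v^+=-0.3594  a^+=-1.0047
step 2: x_pred=-3.4922  r=8.3722  x^+=-0.3861  v^+=-0.8786  a^+=0.4736
step 3: x_pred=-1.1695  r=6.8795  x^+=1.3828  v^+=0.6304  a^+=1.6883
step 4: x_pred=4.1963  r=-5.3463  x^+=2.2128  v^+=2.5217  a^+=0.7443
step 5: x_pred=6.7964  r=-10.0264  x^+=3.0766  v^+=2.4599  a^+=-1.0260

resid = -10.0264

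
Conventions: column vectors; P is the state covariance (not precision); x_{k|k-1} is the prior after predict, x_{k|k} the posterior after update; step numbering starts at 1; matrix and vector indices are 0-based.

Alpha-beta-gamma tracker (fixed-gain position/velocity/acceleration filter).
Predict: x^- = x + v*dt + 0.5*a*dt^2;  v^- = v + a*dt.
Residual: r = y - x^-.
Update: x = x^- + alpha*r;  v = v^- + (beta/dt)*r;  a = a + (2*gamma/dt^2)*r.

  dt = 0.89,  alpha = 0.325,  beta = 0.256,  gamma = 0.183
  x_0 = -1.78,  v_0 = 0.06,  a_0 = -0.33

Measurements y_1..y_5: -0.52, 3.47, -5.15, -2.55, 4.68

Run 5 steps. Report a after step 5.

step 1: x_pred=-1.8573  r=1.3373  x^+=-1.4227  v^+=0.1510  a^+=0.2879
step 2: x_pred=-1.1743  r=4.6443  x^+=0.3351  v^+=1.7431  a^+=2.4339
step 3: x_pred=2.8504  r=-8.0004  x^+=0.2503  v^+=1.6080  a^+=-1.2628
step 4: x_pred=1.1812  r=-3.7312  x^+=-0.0314  v^+=-0.5892  a^+=-2.9869
step 5: x_pred=-1.7387  r=6.4187  x^+=0.3474  v^+=-1.4012  a^+=-0.0210

a_post = -0.0210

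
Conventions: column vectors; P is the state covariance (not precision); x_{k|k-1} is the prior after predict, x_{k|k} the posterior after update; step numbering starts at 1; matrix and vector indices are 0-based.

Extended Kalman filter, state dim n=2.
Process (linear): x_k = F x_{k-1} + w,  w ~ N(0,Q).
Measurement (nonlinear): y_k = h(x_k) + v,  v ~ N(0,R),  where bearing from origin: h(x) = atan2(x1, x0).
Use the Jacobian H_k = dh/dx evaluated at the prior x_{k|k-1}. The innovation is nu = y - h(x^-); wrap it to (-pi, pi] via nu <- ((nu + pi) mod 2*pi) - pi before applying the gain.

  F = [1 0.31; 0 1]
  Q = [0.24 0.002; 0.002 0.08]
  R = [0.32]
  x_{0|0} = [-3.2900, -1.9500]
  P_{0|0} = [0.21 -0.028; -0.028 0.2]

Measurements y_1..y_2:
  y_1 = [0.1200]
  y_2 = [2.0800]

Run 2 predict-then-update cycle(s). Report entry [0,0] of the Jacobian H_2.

H_jac[0,0] = 0.0985

step 1: x^-=[-3.8945, -1.9500]  P^-=[0.4519 0.0360; 0.0360 0.2800]  H_jac=[0.1028 -0.2053]  S=[0.3351]  K=[0.1166; -0.1605]  nu=[2.7974]  x^+=[-3.5684, -2.3990]  P^+=[0.4473 0.0423; 0.0423 0.2714]
step 2: x^-=[-4.3121, -2.3990]  P^-=[0.7396 0.1284; 0.1284 0.3514]  H_jac=[0.0985 -0.1771]  S=[0.3337]  K=[0.1502; -0.1486]  nu=[-1.5693]  x^+=[-4.5478, -2.1659]  P^+=[0.7321 0.1358; 0.1358 0.3440]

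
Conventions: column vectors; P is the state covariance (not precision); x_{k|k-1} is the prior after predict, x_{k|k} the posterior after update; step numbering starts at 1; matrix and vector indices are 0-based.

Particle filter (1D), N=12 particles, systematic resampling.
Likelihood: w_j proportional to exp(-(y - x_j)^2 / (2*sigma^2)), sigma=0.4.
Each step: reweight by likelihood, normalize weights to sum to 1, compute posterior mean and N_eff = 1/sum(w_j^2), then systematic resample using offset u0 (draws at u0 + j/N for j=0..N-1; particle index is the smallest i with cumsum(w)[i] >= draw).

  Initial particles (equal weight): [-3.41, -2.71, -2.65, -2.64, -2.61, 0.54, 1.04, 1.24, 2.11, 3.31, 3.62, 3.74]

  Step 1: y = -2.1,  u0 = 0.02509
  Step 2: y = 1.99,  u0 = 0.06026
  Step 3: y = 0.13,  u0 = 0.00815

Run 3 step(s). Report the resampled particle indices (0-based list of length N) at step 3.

resampled_idx = [0, 1, 3, 4, 5, 6, 7, 7, 8, 9, 10, 11]

step 1: w=[0.0030, 0.2015, 0.2504, 0.2591, 0.2859, 0.0000, 0.0000, 0.0000, 0.0000, 0.0000, 0.0000, 0.0000]  mean=-2.6504  Neff=3.9647  idx=[1, 1, 1, 2, 2, 2, 3, 3, 3, 4, 4, 4]
step 2: w=[0.0102, 0.0102, 0.0102, 0.0586, 0.0586, 0.0586, 0.0784, 0.0784, 0.0784, 0.1862, 0.1862, 0.1862]  mean=-2.6271  Neff=7.5185  idx=[3, 4, 6, 7, 8, 9, 9, 10, 10, 10, 11, 11]
step 3: w=[0.0512, 0.0512, 0.0609, 0.0609, 0.0609, 0.1021, 0.1021, 0.1021, 0.1021, 0.1021, 0.1021, 0.1021]  mean=-2.6196  Neff=11.1891  idx=[0, 1, 3, 4, 5, 6, 7, 7, 8, 9, 10, 11]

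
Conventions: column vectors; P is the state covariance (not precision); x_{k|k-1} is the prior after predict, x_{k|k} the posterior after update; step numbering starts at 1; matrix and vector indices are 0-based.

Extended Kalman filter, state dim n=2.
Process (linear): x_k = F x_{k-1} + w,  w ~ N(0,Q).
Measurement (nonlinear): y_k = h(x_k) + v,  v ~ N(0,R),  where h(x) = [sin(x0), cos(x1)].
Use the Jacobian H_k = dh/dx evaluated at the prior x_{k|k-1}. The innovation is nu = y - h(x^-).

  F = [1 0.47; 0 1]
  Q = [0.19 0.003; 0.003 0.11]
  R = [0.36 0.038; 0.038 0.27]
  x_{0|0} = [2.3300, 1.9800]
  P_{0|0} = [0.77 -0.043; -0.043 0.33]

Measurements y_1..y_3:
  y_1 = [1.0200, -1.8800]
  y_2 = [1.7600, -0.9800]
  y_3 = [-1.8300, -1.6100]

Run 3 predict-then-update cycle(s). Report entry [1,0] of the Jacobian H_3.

step 1: x^-=[3.2606, 1.9800]  P^-=[0.9925 0.1151; 0.1151 0.4400]  H_jac=[-0.9929 0.0000; 0.0000 -0.9174]  S=[1.3385 0.1429; 0.1429 0.6403]  K=[-0.7362 -0.0007; -0.0185 -0.6263]  nu=[1.1387, -1.4821]  x^+=[2.4233, 2.8871]  P^+=[0.2669 0.0307; 0.0307 0.1851]
step 2: x^-=[3.7802, 2.8871]  P^-=[0.5267 0.1207; 0.1207 0.2951]  H_jac=[-0.8029 0.0000; 0.0000 -0.2518]  S=[0.6995 0.0624; 0.0624 0.2887]  K=[-0.6068 0.0259; -0.1178 -0.2319]  nu=[2.3561, -0.0122]  x^+=[2.3502, 2.6123]  P^+=[0.2709 0.0638; 0.0638 0.2664]
step 3: x^-=[3.5780, 2.6123]  P^-=[0.5797 0.1920; 0.1920 0.3764]  H_jac=[-0.9063 0.0000; 0.0000 -0.5049]  S=[0.8361 0.1259; 0.1259 0.3660]  K=[-0.6206 -0.0515; -0.1371 -0.4722]  nu=[-1.4073, -0.7468]  x^+=[4.4898, 3.1578]  P^+=[0.2487 0.0742; 0.0742 0.2628]

H_jac[1,0] = 0.0000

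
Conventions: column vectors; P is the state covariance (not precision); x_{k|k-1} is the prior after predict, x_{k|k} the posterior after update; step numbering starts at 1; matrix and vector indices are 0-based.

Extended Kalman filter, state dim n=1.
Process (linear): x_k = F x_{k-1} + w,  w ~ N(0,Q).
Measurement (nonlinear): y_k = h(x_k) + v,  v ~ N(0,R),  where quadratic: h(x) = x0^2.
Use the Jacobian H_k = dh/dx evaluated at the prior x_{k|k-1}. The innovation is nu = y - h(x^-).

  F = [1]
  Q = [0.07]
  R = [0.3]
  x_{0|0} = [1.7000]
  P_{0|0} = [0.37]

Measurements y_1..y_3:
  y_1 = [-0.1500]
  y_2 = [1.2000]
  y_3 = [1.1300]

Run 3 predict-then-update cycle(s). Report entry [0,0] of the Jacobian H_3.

step 1: x^-=[1.7000]  P^-=[0.4400]  H_jac=[3.4000]  S=[5.3864]  K=[0.2777]  nu=[-3.0400]  x^+=[0.8557]  P^+=[0.0245]
step 2: x^-=[0.8557]  P^-=[0.0945]  H_jac=[1.7114]  S=[0.5768]  K=[0.2804]  nu=[0.4678]  x^+=[0.9869]  P^+=[0.0492]
step 3: x^-=[0.9869]  P^-=[0.1192]  H_jac=[1.9737]  S=[0.7642]  K=[0.3078]  nu=[0.1561]  x^+=[1.0349]  P^+=[0.0468]

H_jac[0,0] = 1.9737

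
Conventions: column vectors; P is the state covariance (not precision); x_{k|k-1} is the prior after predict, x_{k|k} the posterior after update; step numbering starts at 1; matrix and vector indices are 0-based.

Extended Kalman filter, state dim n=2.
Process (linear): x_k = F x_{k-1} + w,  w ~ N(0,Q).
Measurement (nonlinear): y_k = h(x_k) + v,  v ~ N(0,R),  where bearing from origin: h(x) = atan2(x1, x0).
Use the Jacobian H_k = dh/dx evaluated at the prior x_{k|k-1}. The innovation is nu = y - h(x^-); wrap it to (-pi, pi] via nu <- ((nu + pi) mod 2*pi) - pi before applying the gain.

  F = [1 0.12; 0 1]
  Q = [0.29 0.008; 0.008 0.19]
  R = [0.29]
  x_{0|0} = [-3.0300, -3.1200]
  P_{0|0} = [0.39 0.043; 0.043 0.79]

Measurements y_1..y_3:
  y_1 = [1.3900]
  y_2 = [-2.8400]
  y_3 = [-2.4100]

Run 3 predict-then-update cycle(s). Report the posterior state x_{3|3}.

step 1: x^-=[-3.4044, -3.1200]  P^-=[0.7017 0.1458; 0.1458 0.9800]  H_jac=[0.1463 -0.1596]  S=[0.3232]  K=[0.2456; -0.4181]  nu=[-2.4934]  x^+=[-4.0169, -2.0775]  P^+=[0.6822 0.1790; 0.1790 0.9235]
step 2: x^-=[-4.2662, -2.0775]  P^-=[1.0285 0.2978; 0.2978 1.1135]  H_jac=[0.0923 -0.1895]  S=[0.3283]  K=[0.1172; -0.5589]  nu=[-0.1516]  x^+=[-4.2840, -1.9928]  P^+=[1.0239 0.3193; 0.3193 1.0109]
step 3: x^-=[-4.5231, -1.9928]  P^-=[1.4051 0.4486; 0.4486 1.2009]  H_jac=[0.0816 -0.1851]  S=[0.3270]  K=[0.0965; -0.5681]  nu=[0.3166]  x^+=[-4.4925, -2.1727]  P^+=[1.4021 0.4666; 0.4666 1.0954]

x_post = [-4.4925, -2.1727]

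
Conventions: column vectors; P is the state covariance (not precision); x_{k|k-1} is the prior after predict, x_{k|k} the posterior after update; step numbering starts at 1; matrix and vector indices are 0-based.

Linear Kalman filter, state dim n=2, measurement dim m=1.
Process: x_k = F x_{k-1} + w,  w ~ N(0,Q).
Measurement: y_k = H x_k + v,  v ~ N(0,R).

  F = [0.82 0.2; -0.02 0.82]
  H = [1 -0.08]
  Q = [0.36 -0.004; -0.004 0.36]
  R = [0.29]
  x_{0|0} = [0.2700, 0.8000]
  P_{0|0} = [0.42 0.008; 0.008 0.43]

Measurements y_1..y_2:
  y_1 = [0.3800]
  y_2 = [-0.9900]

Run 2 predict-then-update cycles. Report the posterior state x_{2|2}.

x_post = [-0.4535, 0.3990]

step 1: x^-=[0.3814, 0.6506]  P^-=[0.6622 0.0650; 0.0650 0.6490]  S=[0.9460]  K=[0.6945; 0.0138]  nu=[0.0506]  x^+=[0.4166, 0.6513]  P^+=[0.2059 0.0559; 0.0559 0.6489]
step 2: x^-=[0.4719, 0.5257]  P^-=[0.5427 0.1364; 0.1364 0.7945]  S=[0.8160]  K=[0.6517; 0.0893]  nu=[-1.4198]  x^+=[-0.4535, 0.3990]  P^+=[0.1961 0.0889; 0.0889 0.7880]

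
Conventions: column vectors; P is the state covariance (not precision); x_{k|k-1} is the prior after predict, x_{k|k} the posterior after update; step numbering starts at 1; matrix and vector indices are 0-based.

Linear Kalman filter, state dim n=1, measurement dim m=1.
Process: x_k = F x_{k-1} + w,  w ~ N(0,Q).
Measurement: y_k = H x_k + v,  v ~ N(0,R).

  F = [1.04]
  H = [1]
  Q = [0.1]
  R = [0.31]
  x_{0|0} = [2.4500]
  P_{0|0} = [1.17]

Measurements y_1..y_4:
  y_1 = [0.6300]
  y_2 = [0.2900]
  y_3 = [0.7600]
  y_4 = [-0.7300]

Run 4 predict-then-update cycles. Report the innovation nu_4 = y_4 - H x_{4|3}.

innov = [-1.4596]

step 1: x^-=[2.5480]  P^-=[1.3655]  S=[1.6755]  K=[0.8150]  nu=[-1.9180]  x^+=[0.9849]  P^+=[0.2526]
step 2: x^-=[1.0243]  P^-=[0.3733]  S=[0.6833]  K=[0.5463]  nu=[-0.7343]  x^+=[0.6231]  P^+=[0.1694]
step 3: x^-=[0.6481]  P^-=[0.2832]  S=[0.5932]  K=[0.4774]  nu=[0.1119]  x^+=[0.7015]  P^+=[0.1480]
step 4: x^-=[0.7296]  P^-=[0.2601]  S=[0.5701]  K=[0.4562]  nu=[-1.4596]  x^+=[0.0637]  P^+=[0.1414]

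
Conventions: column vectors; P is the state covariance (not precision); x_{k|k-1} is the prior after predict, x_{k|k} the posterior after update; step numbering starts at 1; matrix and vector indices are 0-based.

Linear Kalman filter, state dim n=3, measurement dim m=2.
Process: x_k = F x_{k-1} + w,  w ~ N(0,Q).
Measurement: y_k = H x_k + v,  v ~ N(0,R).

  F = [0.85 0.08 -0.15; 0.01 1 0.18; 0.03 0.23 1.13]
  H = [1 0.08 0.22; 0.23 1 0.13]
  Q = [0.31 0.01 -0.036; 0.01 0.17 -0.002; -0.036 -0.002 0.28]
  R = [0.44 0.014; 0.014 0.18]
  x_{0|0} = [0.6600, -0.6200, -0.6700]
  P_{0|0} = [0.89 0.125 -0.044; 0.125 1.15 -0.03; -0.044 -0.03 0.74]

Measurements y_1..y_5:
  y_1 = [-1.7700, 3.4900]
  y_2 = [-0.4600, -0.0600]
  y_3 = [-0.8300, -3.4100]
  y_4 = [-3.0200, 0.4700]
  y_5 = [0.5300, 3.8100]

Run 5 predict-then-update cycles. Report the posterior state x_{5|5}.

x_post = [-1.0246, 2.3995, 2.7967]

step 1: x^-=[0.6119, -0.7340, -0.8799]  P^-=[1.0060 0.1933 -0.1366; 0.1933 1.3356 0.3814; -0.1366 0.3814 1.2697]  S=[1.5002 0.6486; 0.6486 1.7702]  K=[0.6671 -0.0146; -0.1107 0.8482; -0.0123 0.2955]  nu=[-2.1296, 4.1977]  x^+=[-0.8699, 3.0621, 0.3865]  P^+=[0.3505 -0.0421 -0.2447; -0.0421 0.1655 -0.0363; -0.2447 -0.0363 1.1196]
step 2: x^-=[-0.5524, 3.1229, 1.1149]  P^-=[0.6470 -0.0720 -0.4581; -0.0720 0.3571 0.2160; -0.4581 0.2160 1.6827]  S=[0.9653 0.1332; 0.1332 0.5954]  K=[0.5736 -0.0993; -0.0838 0.6378; -0.1543 0.5878]  nu=[-0.4027, -3.2008]  x^+=[-0.4655, 1.1151, -0.7043]  P^+=[0.3387 -0.0377 -0.3848; -0.0377 0.1223 -0.0000; -0.3848 -0.0000 1.4782]
step 3: x^-=[-0.2008, 0.9837, -0.5533]  P^-=[0.6818 -0.1076 -0.6511; -0.1076 0.3381 0.3192; -0.6511 0.3192 2.1477]  S=[0.9354 0.1056; 0.1056 0.5850]  K=[0.5853 -0.1663; -0.0812 0.6212; -0.2554 0.8131]  nu=[-0.5862, -4.2756]  x^+=[0.1672, -1.6247, -3.8801]  P^+=[0.3657 -0.0426 -0.4869; -0.0426 0.1168 0.0281; -0.4869 0.0281 1.7438]
step 4: x^-=[0.5942, -2.3215, -4.7532]  P^-=[0.7319 -0.1384 -0.7924; -0.1384 0.3509 0.4030; -0.7924 0.4030 2.4941]  S=[0.9382 0.0905; 0.0905 0.6055]  K=[0.6028 -0.2108; -0.0835 0.6259; -0.3168 0.9475]  nu=[-2.3827, 3.2728]  x^+=[-1.5322, -0.0740, -0.8973]  P^+=[0.3871 -0.0470 -0.5500; -0.0470 0.1166 0.0442; -0.5500 0.0442 1.9107]
step 5: x^-=[-1.1737, -0.2509, -1.0769]  P^-=[0.7662 -0.1583 -0.8805; -0.1583 0.3615 0.4547; -0.8805 0.4547 2.7113]  S=[0.9430 0.0812; 0.0812 0.6206]  K=[0.6140 -0.2359; -0.0854 0.6303; -0.3504 1.0201]  nu=[1.9607, 4.4708]  x^+=[-1.0246, 2.3995, 2.7967]  P^+=[0.3997 -0.0496 -0.5858; -0.0496 0.1169 0.0524; -0.5858 0.0524 2.0078]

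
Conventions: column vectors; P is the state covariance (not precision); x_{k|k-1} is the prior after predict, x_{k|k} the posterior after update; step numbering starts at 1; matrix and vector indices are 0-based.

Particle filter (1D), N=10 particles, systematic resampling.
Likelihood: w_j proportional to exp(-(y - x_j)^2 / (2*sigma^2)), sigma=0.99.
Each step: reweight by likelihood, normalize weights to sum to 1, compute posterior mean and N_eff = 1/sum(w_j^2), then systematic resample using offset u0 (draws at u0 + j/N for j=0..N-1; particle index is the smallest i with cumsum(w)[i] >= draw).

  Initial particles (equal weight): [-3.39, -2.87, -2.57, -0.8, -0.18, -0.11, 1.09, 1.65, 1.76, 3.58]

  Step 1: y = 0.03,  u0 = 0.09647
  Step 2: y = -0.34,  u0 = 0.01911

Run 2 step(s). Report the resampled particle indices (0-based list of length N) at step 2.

step 1: w=[0.0007, 0.0036, 0.0084, 0.1869, 0.2597, 0.2630, 0.1498, 0.0696, 0.0577, 0.0004]  mean=0.1216  Neff=4.9435  idx=[3, 3, 4, 4, 5, 5, 5, 6, 7, 8]
step 2: w=[0.1233, 0.1233, 0.1356, 0.1356, 0.1337, 0.1337, 0.1337, 0.0484, 0.0182, 0.0145]  mean=-0.1819  Neff=8.0846  idx=[0, 0, 1, 2, 3, 4, 4, 5, 6, 7]

resampled_idx = [0, 0, 1, 2, 3, 4, 4, 5, 6, 7]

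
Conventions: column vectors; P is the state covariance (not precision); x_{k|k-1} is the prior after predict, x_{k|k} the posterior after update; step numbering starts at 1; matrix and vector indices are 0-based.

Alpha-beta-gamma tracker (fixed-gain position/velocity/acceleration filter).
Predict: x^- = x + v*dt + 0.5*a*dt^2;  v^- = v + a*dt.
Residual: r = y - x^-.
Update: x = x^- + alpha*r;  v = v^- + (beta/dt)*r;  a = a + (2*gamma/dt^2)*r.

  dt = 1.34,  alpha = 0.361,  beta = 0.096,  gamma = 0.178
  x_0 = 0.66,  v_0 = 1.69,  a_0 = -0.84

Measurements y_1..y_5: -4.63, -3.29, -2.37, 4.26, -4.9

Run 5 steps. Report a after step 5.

step 1: x_pred=2.1704  r=-6.8004  x^+=-0.2845  v^+=0.0772  a^+=-2.1883
step 2: x_pred=-2.1457  r=-1.1443  x^+=-2.5588  v^+=-2.9371  a^+=-2.4151
step 3: x_pred=-8.6628  r=6.2928  x^+=-6.3911  v^+=-5.7225  a^+=-1.1675
step 4: x_pred=-15.1075  r=19.3675  x^+=-8.1158  v^+=-5.8995  a^+=2.6723
step 5: x_pred=-13.6219  r=8.7219  x^+=-10.4733  v^+=-1.6937  a^+=4.4016

a_post = 4.4016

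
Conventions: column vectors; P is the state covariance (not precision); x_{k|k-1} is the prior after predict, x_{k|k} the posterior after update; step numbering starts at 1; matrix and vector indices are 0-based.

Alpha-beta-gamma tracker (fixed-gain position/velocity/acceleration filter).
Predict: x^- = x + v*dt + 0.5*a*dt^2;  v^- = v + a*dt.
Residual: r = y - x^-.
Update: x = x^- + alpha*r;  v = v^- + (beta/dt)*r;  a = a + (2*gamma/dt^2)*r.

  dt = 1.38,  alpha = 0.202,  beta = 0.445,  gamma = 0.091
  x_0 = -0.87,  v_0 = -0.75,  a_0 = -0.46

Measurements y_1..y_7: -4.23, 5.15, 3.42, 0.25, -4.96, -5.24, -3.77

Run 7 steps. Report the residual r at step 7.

step 1: x_pred=-2.3430  r=-1.8870  x^+=-2.7242  v^+=-1.9933  a^+=-0.6403
step 2: x_pred=-6.0846  r=11.2346  x^+=-3.8152  v^+=0.7458  a^+=0.4333
step 3: x_pred=-2.3734  r=5.7934  x^+=-1.2031  v^+=3.2120  a^+=0.9870
step 4: x_pred=4.1692  r=-3.9192  x^+=3.3775  v^+=3.3102  a^+=0.6124
step 5: x_pred=8.5288  r=-13.4888  x^+=5.8041  v^+=-0.1942  a^+=-0.6767
step 6: x_pred=4.8917  r=-10.1317  x^+=2.8451  v^+=-4.3951  a^+=-1.6449
step 7: x_pred=-4.7865  r=1.0165  x^+=-4.5812  v^+=-6.3374  a^+=-1.5478

resid = 1.0165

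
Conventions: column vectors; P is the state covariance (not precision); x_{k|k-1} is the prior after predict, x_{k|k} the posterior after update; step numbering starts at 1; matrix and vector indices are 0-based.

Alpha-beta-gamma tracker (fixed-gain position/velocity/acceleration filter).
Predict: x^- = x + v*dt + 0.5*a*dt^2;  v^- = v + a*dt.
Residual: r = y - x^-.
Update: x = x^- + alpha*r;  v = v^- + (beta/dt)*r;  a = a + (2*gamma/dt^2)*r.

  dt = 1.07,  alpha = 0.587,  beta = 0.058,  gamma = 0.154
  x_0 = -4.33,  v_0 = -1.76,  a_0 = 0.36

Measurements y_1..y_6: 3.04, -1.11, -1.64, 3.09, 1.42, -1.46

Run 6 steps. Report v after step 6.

step 1: x_pred=-6.0071  r=9.0471  x^+=-0.6965  v^+=-0.8844  a^+=2.7938
step 2: x_pred=-0.0434  r=-1.0666  x^+=-0.6695  v^+=2.0472  a^+=2.5069
step 3: x_pred=2.9561  r=-4.5961  x^+=0.2582  v^+=4.4805  a^+=1.2705
step 4: x_pred=5.7796  r=-2.6896  x^+=4.2008  v^+=5.6941  a^+=0.5469
step 5: x_pred=10.6066  r=-9.1866  x^+=5.2141  v^+=5.7814  a^+=-1.9244
step 6: x_pred=10.2985  r=-11.7585  x^+=3.3962  v^+=3.0848  a^+=-5.0877

v_post = 3.0848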